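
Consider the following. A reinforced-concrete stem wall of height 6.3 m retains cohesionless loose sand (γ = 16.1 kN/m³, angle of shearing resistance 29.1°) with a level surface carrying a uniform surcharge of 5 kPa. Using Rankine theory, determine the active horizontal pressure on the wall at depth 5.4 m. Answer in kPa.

31.8 kPa

K_a = (1 − sin φ)/(1 + sin φ) = 0.3456.
σ_v = γz + q = 16.1 × 5.4 + 5 = 91.94 kPa.
σ_h = K_a σ_v = 0.3456 × 91.94 = 31.77 kPa.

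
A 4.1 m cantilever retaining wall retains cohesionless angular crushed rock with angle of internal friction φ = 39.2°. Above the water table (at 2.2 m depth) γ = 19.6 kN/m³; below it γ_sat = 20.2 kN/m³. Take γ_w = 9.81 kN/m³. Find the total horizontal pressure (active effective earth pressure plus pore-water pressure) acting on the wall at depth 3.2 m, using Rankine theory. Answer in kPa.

21.9 kPa

K_a = (1 − sin φ)/(1 + sin φ) = 0.2255.
γ' = 20.2 − 9.81 = 10.39 kN/m³.
Effective vertical stress at 3.2 m: σ'_v = 19.6×2.2 + 10.39×1.00 = 53.51 kPa.
σ'_h = K_a σ'_v = 0.2255 × 53.51 = 12.06 kPa; u = γ_w × 1.00 = 9.810 kPa.
Total σ_h = 12.06 + 9.810 = 21.87 kPa.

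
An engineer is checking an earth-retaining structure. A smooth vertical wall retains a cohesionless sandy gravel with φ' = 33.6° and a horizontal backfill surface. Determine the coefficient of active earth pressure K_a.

K_a = (1 − sin φ)/(1 + sin φ) = (1 − sin 33.6°)/(1 + sin 33.6°) = 0.2875.

0.288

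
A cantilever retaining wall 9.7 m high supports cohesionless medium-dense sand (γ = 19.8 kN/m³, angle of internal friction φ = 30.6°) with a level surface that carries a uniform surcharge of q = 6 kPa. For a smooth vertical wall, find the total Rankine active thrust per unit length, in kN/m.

K_a = tan²(45° − φ/2) = 0.3253.
Soil triangle: ½ K_a γ H² = 0.5×0.3253×19.8×9.7² = 303.1 kN/m.
Surcharge rectangle: K_a q H = 0.3253×6×9.7 = 18.94 kN/m.
Total = 303.1 + 18.94 = 322.0 kN/m.

322 kN/m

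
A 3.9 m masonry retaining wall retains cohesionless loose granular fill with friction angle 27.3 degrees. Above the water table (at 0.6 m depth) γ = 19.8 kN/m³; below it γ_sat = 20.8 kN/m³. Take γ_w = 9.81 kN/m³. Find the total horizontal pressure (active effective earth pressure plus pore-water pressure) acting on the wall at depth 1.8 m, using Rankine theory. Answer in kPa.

21.1 kPa

K_a = (1 − sin φ)/(1 + sin φ) = 0.3711.
γ' = 20.8 − 9.81 = 10.99 kN/m³.
Effective vertical stress at 1.8 m: σ'_v = 19.8×0.6 + 10.99×1.20 = 25.07 kPa.
σ'_h = K_a σ'_v = 0.3711 × 25.07 = 9.304 kPa; u = γ_w × 1.20 = 11.77 kPa.
Total σ_h = 9.304 + 11.77 = 21.08 kPa.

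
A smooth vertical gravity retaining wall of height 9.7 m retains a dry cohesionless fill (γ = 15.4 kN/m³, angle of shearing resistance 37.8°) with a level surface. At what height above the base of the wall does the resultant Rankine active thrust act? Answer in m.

3.23 m

K_a = 0.2400.
The pressure distribution is triangular, so the resultant acts at H/3 above the base = 9.7/3 = 3.233 m.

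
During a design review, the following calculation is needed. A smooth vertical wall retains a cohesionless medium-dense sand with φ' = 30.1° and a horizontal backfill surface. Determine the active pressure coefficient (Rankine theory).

K_a = tan²(45° − φ/2) = tan²(29.95°) = 0.3320.

0.332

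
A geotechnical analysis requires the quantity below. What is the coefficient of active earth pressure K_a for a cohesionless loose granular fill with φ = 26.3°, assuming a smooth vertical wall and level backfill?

0.386

K_a = tan²(45° − φ/2) = tan²(31.85°) = 0.3859.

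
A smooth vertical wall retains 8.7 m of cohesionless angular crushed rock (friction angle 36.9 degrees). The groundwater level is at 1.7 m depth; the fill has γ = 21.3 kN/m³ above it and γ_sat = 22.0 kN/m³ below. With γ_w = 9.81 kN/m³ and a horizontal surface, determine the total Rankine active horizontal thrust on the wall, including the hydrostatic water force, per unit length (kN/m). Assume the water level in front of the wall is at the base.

K_a = tan²(45° − φ/2) = 0.2497.
γ' = 22.0 − 9.81 = 12.19 kN/m³. Depth below WT = 7.0 m.
σ'_h at WT = K_a γ d_w = 9.041 kPa; at base = 9.041 + K_a γ' × 7.0 = 30.35 kPa.
P₁ (0–1.7 m) = ½×9.041×1.7 = 7.685. P₂ (1.7–8.7 m) = ½(9.041+30.35)×7.0 = 137.9.
P_w = ½ γ_w h₂² = 0.5×9.81×7.0² = 240.3. Total = 7.685+137.9+240.3 = 385.9 kN/m.

386 kN/m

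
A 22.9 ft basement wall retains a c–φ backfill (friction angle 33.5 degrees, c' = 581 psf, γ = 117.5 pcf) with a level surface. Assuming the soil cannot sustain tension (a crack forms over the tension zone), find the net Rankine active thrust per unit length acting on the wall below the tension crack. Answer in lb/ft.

K_a = 0.2887; √K_a = 0.5373.
Tension-crack depth z_c = 2c/(γ√K_a) = 2×581/(117.5×0.5373) = 18.40 ft.
σ_a at base = K_a γ H − 2c√K_a = 0.2887×117.5×22.9 − 2×581×0.5373 = 152.5 psf.
P_a = ½ × 152.5 × (H − z_c) = 0.5×152.5×4.495 = 342.7 lb/ft.

343 lb/ft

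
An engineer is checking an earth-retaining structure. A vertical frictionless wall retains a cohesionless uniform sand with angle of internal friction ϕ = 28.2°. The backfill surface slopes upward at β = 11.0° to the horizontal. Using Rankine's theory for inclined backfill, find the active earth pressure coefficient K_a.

K_a = cos β · (cos β − √(cos²β − cos²φ)) / (cos β + √(cos²β − cos²φ)).
cos β = 0.9816, cos φ = 0.8813, √(cos²β − cos²φ) = 0.4323.
K_a = 0.9816 × (0.9816 − 0.4323)/(0.9816 + 0.4323) = 0.3814.

0.381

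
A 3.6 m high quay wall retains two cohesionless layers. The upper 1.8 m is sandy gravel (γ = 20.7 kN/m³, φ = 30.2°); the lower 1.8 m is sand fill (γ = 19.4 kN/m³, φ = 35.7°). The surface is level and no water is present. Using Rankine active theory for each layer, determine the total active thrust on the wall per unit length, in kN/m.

K_a1 = tan²(45°−30.2°/2) = 0.3307; K_a2 = tan²(45°−35.7°/2) = 0.2630.
Layer 1: σ at base = K_a1 γ₁ h₁ = 12.32 kPa; P₁ = ½×12.32×1.8 = 11.09.
Layer 2: σ_v at top = γ₁h₁ = 37.26; σ_h top = K_a2×37.26 = 9.799; σ_h base = K_a2×(37.26+19.4×1.8) = 18.98.
P₂ = ½(9.799+18.98)×1.8 = 25.90. Total P_a = 11.09+25.90 = 36.99 kN/m.

37.0 kN/m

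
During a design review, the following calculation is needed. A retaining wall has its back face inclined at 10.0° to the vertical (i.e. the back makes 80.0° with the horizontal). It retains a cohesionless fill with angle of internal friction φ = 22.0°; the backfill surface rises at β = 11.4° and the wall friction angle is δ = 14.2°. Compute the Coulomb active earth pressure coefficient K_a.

0.598

K_a = sin²(α+φ) / [sin²α · sin(α−δ) · (1 + √{sin(φ+δ)sin(φ−β) / (sin(α−δ)sin(α+β))})²].
With α = 80.0°, φ = 22.0°, δ = 14.2°, β = 11.4°: K_a = 0.5977.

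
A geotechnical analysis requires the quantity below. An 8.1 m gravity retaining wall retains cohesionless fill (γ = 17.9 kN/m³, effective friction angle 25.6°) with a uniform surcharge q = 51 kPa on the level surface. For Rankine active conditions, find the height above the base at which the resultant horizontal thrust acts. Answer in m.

3.26 m

K_a = 0.3966.
Triangular part P₁ = ½K_aγH² = 232.9 at H/3 = 2.700 m; rectangular part P₂ = K_a q H = 163.8 at H/2 = 4.050 m.
ȳ = (P₁·2.700 + P₂·4.050)/(P₁+P₂) = 3.258 m.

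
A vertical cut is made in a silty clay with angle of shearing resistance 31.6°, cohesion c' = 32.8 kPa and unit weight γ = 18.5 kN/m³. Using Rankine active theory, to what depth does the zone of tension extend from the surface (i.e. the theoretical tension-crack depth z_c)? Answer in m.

K_a = tan²(45° − 31.6°/2) = 0.3123; √K_a = 0.5589.
The active pressure is zero where K_a γ z = 2c√K_a, so z_c = 2c/(γ√K_a) = 2×32.8/(18.5×0.5589) = 6.345 m.

6.34 m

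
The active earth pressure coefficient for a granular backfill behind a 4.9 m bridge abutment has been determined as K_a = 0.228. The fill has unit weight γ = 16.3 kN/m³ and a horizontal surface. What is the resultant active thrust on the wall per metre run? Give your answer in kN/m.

P = ½ K_a γ H² = 0.5 × 0.228 × 16.3 × 4.9² = 44.62 kN/m.

44.6 kN/m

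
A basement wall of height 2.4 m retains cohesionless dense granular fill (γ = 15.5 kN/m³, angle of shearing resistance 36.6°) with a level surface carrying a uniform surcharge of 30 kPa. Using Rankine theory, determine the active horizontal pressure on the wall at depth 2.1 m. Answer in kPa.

K_a = (1 − sin φ)/(1 + sin φ) = 0.2530.
σ_v = γz + q = 15.5 × 2.1 + 30 = 62.55 kPa.
σ_h = K_a σ_v = 0.2530 × 62.55 = 15.82 kPa.

15.8 kPa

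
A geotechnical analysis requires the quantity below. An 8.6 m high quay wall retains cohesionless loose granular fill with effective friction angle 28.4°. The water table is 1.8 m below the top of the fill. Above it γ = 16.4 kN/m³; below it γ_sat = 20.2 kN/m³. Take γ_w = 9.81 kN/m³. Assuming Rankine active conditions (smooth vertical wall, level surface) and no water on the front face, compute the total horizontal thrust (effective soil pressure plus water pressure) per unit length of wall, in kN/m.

393 kN/m

K_a = tan²(45° − φ/2) = 0.3554.
γ' = 20.2 − 9.81 = 10.39 kN/m³. Depth below WT = 6.8 m.
σ'_h at WT = K_a γ d_w = 10.49 kPa; at base = 10.49 + K_a γ' × 6.8 = 35.60 kPa.
P₁ (0–1.8 m) = ½×10.49×1.8 = 9.441. P₂ (1.8–8.6 m) = ½(10.49+35.60)×6.8 = 156.7.
P_w = ½ γ_w h₂² = 0.5×9.81×6.8² = 226.8. Total = 9.441+156.7+226.8 = 392.9 kN/m.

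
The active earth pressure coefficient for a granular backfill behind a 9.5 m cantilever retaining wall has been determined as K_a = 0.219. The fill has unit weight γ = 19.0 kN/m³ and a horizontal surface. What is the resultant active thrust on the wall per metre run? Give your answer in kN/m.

188 kN/m

P = ½ K_a γ H² = 0.5 × 0.219 × 19.0 × 9.5² = 187.8 kN/m.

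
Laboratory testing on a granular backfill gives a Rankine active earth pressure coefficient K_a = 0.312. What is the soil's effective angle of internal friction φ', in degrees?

K_a = tan²(45° − φ/2) ⇒ 45° − φ/2 = arctan(√0.312) = 29.19°.
φ = 2(45° − 29.19°) = 31.63°.

31.6°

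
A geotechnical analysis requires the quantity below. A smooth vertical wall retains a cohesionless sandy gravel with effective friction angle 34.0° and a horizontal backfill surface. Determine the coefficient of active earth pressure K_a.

K_a = tan²(45° − φ/2) = tan²(28.00°) = 0.2827.

0.283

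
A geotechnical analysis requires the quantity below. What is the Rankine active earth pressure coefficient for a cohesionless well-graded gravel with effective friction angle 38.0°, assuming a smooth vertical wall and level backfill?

K_a = (1 − sin φ)/(1 + sin φ) = (1 − sin 38.0°)/(1 + sin 38.0°) = 0.2379.

0.238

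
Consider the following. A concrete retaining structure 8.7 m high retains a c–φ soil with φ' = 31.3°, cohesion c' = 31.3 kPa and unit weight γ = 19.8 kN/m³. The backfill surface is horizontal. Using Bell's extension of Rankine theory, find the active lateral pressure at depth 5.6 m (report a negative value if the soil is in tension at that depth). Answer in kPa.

-0.140 kPa

K_a = (1 − sin φ)/(1 + sin φ) = 0.3162.
σ_a = K_a γ z − 2c√K_a = 0.3162×19.8×5.6 − 2×31.3×0.5623 = -0.1404 kPa.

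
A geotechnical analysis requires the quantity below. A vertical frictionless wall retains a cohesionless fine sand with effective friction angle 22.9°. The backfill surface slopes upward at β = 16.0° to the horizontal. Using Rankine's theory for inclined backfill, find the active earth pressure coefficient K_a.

K_a = cos β · (cos β − √(cos²β − cos²φ)) / (cos β + √(cos²β − cos²φ)).
cos β = 0.9613, cos φ = 0.9212, √(cos²β − cos²φ) = 0.2747.
K_a = 0.9613 × (0.9613 − 0.2747)/(0.9613 + 0.2747) = 0.5340.

0.534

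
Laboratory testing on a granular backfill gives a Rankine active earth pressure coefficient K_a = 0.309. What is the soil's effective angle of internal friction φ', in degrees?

31.9°

K_a = tan²(45° − φ/2) ⇒ 45° − φ/2 = arctan(√0.309) = 29.07°.
φ = 2(45° − 29.07°) = 31.86°.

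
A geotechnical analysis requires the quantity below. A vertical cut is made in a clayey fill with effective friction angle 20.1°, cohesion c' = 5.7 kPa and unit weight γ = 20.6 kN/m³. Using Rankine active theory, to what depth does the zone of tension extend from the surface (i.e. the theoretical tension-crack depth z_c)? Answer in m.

K_a = tan²(45° − 20.1°/2) = 0.4885; √K_a = 0.6989.
The active pressure is zero where K_a γ z = 2c√K_a, so z_c = 2c/(γ√K_a) = 2×5.7/(20.6×0.6989) = 0.7918 m.

0.792 m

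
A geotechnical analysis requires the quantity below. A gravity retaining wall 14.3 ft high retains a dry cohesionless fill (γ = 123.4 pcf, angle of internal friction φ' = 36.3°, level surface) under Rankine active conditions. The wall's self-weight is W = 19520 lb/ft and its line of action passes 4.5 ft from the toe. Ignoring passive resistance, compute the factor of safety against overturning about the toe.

K_a = tan²(45° − 36.3°/2) = 0.2563.
P_a = ½K_aγH² = 0.5×0.2563×123.4×14.3² = 3233 lb/ft, acting at H/3 = 4.767 ft above the base.
Overturning moment M_o = P_a × H/3 = 3233 × 4.767 = 15410.
Resisting moment M_r = W × 4.5 = 19520 × 4.5 = 87840.
FS_overturning = M_r/M_o = 87840/15410 = 5.699.

5.70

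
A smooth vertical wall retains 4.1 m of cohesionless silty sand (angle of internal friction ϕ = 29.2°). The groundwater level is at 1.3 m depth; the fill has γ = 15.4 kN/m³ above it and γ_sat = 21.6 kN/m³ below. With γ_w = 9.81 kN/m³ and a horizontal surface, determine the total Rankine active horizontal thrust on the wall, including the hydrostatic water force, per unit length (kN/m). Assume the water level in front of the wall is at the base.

K_a = tan²(45° − φ/2) = 0.3442.
γ' = 21.6 − 9.81 = 11.79 kN/m³. Depth below WT = 2.8 m.
σ'_h at WT = K_a γ d_w = 6.891 kPa; at base = 6.891 + K_a γ' × 2.8 = 18.25 kPa.
P₁ (0–1.3 m) = ½×6.891×1.3 = 4.479. P₂ (1.3–4.1 m) = ½(6.891+18.25)×2.8 = 35.20.
P_w = ½ γ_w h₂² = 0.5×9.81×2.8² = 38.46. Total = 4.479+35.20+38.46 = 78.14 kN/m.

78.1 kN/m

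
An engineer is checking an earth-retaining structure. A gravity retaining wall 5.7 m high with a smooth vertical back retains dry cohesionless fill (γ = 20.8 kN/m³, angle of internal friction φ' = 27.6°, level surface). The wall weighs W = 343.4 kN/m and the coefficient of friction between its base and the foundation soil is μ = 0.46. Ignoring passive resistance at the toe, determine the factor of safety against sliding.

K_a = tan²(45° − 27.6°/2) = 0.3668.
P_a = ½K_aγH² = 0.5×0.3668×20.8×5.7² = 123.9 kN/m, acting at H/3 = 1.900 m above the base.
FS_sliding = μW / P_a = 0.46×343.4 / 123.9 = 1.275.

1.27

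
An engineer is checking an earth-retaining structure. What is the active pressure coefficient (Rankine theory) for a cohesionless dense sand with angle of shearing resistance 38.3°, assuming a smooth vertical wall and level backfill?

K_a = tan²(45° − φ/2) = tan²(25.85°) = 0.2347.

0.235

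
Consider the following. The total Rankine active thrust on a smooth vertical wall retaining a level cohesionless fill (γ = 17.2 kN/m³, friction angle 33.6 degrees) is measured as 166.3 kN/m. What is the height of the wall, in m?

K_a = 0.2875. P_a = ½ K_a γ H² ⇒ H = √(2P_a/(K_a γ)).
H = √(2×166.3/(0.2875×17.2)) = 8.201 m.

8.20 m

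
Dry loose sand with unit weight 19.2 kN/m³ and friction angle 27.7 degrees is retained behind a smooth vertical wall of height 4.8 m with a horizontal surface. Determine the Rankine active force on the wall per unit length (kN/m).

80.8 kN/m

K_a = tan²(45° − φ/2) = 0.3653.
P_a = ½ K_a γ H² = 0.5 × 0.3653 × 19.2 × 4.8² = 80.81 kN/m.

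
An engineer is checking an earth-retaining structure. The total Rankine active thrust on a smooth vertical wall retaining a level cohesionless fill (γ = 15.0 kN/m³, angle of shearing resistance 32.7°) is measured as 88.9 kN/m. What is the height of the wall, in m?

K_a = 0.2985. P_a = ½ K_a γ H² ⇒ H = √(2P_a/(K_a γ)).
H = √(2×88.9/(0.2985×15.0)) = 6.302 m.

6.30 m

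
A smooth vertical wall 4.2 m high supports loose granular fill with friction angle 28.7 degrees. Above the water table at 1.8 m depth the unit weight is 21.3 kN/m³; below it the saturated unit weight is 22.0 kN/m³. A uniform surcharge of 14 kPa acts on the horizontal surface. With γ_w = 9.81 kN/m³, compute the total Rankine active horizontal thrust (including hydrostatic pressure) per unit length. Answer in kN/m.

K_a = tan²(45° − φ/2) = 0.3511.
γ' = 22.0 − 9.81 = 12.19 kN/m³. h₂ = H − d_w = 2.4 m.
σ'_h: at surface K_a·q = 4.916; at WT K_a(q+γd_w) = 18.38; at base K_a(q+γd_w+γ'h₂) = 28.65 kPa.
P₁ = ½(4.916+18.38)×1.8 = 20.97; P₂ = ½(18.38+28.65)×2.4 = 56.44; P_w = ½γ_w h₂² = 28.25.
Total = 20.97+56.44+28.25 = 105.7 kN/m.

106 kN/m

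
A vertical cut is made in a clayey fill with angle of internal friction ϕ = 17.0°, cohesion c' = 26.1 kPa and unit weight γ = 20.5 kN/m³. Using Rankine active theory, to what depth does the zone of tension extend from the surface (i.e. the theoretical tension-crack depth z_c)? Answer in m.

K_a = tan²(45° − 17.0°/2) = 0.5475; √K_a = 0.7400.
The active pressure is zero where K_a γ z = 2c√K_a, so z_c = 2c/(γ√K_a) = 2×26.1/(20.5×0.7400) = 3.441 m.

3.44 m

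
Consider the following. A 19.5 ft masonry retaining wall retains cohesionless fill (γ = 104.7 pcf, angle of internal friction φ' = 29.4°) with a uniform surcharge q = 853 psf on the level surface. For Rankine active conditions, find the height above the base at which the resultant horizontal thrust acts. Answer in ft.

7.98 ft

K_a = 0.3415.
Triangular part P₁ = ½K_aγH² = 6797 at H/3 = 6.500 ft; rectangular part P₂ = K_a q H = 5680 at H/2 = 9.750 ft.
ȳ = (P₁·6.500 + P₂·9.750)/(P₁+P₂) = 7.979 ft.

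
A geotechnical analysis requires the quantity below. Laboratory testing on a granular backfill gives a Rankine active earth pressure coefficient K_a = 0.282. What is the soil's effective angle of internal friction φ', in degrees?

K_a = tan²(45° − φ/2) ⇒ 45° − φ/2 = arctan(√0.282) = 27.97°.
φ = 2(45° − 27.97°) = 34.06°.

34.1°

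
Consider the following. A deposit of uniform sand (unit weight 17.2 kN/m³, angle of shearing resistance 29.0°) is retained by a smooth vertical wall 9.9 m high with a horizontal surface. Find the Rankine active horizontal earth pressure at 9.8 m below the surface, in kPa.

K_a = (1 − sin φ)/(1 + sin φ) = 0.3470.
σ_h = K_a γ z = 0.3470 × 17.2 × 9.8 = 58.49 kPa.

58.5 kPa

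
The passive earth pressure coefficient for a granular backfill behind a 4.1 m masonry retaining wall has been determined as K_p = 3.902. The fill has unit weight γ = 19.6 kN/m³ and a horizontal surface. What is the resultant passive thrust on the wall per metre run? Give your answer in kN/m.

P = ½ K_p γ H² = 0.5 × 3.902 × 19.6 × 4.1² = 642.8 kN/m.

643 kN/m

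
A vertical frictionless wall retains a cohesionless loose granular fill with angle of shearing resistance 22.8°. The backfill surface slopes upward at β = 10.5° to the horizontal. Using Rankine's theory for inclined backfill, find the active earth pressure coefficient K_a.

0.476

K_a = cos β · (cos β − √(cos²β − cos²φ)) / (cos β + √(cos²β − cos²φ)).
cos β = 0.9833, cos φ = 0.9219, √(cos²β − cos²φ) = 0.3420.
K_a = 0.9833 × (0.9833 − 0.3420)/(0.9833 + 0.3420) = 0.4758.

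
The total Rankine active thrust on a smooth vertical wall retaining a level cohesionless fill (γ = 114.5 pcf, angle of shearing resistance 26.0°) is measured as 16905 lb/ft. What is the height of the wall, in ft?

27.5 ft

K_a = 0.3905. P_a = ½ K_a γ H² ⇒ H = √(2P_a/(K_a γ)).
H = √(2×16905/(0.3905×114.5)) = 27.50 ft.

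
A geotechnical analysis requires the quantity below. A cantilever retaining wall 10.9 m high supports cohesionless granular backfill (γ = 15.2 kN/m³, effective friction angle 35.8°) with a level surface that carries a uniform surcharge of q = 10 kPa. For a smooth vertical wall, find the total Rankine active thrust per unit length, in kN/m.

265 kN/m

K_a = tan²(45° − φ/2) = 0.2619.
Soil triangle: ½ K_a γ H² = 0.5×0.2619×15.2×10.9² = 236.5 kN/m.
Surcharge rectangle: K_a q H = 0.2619×10×10.9 = 28.54 kN/m.
Total = 236.5 + 28.54 = 265.0 kN/m.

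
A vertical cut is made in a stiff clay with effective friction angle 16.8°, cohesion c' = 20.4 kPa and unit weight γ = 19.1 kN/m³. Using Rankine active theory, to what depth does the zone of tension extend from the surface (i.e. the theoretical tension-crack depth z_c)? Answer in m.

K_a = tan²(45° − 16.8°/2) = 0.5516; √K_a = 0.7427.
The active pressure is zero where K_a γ z = 2c√K_a, so z_c = 2c/(γ√K_a) = 2×20.4/(19.1×0.7427) = 2.876 m.

2.88 m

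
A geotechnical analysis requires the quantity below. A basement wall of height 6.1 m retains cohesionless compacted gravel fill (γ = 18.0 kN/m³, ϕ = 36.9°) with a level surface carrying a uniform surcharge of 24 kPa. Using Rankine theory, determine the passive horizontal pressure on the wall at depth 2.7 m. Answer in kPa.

291 kPa

K_p = (1 + sin φ)/(1 − sin φ) = 4.005.
σ_v = γz + q = 18.0 × 2.7 + 24 = 72.60 kPa.
σ_h = K_p σ_v = 4.005 × 72.60 = 290.8 kPa.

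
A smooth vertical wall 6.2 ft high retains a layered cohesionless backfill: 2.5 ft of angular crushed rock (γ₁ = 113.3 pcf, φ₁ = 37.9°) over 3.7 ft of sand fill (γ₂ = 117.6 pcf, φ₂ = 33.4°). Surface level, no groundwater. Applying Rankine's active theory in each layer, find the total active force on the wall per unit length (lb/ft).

K_a1 = tan²(45°−37.9°/2) = 0.2389; K_a2 = tan²(45°−33.4°/2) = 0.2899.
Layer 1: σ at base = K_a1 γ₁ h₁ = 67.68 psf; P₁ = ½×67.68×2.5 = 84.60.
Layer 2: σ_v at top = γ₁h₁ = 283.2; σ_h top = K_a2×283.2 = 82.12; σ_h base = K_a2×(283.2+117.6×3.7) = 208.3.
P₂ = ½(82.12+208.3)×3.7 = 537.2. Total P_a = 84.60+537.2 = 621.8 lb/ft.

622 lb/ft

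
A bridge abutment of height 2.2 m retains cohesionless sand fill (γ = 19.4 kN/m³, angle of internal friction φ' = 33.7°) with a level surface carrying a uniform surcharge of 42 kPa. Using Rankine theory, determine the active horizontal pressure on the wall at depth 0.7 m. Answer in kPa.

15.9 kPa

K_a = (1 − sin φ)/(1 + sin φ) = 0.2863.
σ_v = γz + q = 19.4 × 0.7 + 42 = 55.58 kPa.
σ_h = K_a σ_v = 0.2863 × 55.58 = 15.91 kPa.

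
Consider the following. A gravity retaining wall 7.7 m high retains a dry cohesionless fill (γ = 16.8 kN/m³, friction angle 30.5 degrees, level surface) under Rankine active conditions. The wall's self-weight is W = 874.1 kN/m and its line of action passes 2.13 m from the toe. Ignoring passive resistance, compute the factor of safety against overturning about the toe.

4.46

K_a = tan²(45° − 30.5°/2) = 0.3267.
P_a = ½K_aγH² = 0.5×0.3267×16.8×7.7² = 162.7 kN/m, acting at H/3 = 2.567 m above the base.
Overturning moment M_o = P_a × H/3 = 162.7 × 2.567 = 417.6.
Resisting moment M_r = W × 2.13 = 874.1 × 2.13 = 1862.
FS_overturning = M_r/M_o = 1862/417.6 = 4.459.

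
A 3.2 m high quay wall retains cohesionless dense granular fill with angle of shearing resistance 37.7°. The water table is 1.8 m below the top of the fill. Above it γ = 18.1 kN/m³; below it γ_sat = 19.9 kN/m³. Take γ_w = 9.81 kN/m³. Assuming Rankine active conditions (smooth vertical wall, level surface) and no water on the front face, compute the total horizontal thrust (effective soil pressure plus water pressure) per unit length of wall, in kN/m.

30.1 kN/m

K_a = tan²(45° − φ/2) = 0.2411.
γ' = 19.9 − 9.81 = 10.09 kN/m³. Depth below WT = 1.4 m.
σ'_h at WT = K_a γ d_w = 7.854 kPa; at base = 7.854 + K_a γ' × 1.4 = 11.26 kPa.
P₁ (0–1.8 m) = ½×7.854×1.8 = 7.068. P₂ (1.8–3.2 m) = ½(7.854+11.26)×1.4 = 13.38.
P_w = ½ γ_w h₂² = 0.5×9.81×1.4² = 9.614. Total = 7.068+13.38+9.614 = 30.06 kN/m.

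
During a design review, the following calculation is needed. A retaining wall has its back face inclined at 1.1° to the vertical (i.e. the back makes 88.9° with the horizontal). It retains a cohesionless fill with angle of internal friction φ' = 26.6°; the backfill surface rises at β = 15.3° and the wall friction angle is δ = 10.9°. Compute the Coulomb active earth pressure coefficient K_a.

K_a = sin²(α+φ) / [sin²α · sin(α−δ) · (1 + √{sin(φ+δ)sin(φ−β) / (sin(α−δ)sin(α+β))})²].
With α = 88.9°, φ = 26.6°, δ = 10.9°, β = 15.3°: K_a = 0.4540.

0.454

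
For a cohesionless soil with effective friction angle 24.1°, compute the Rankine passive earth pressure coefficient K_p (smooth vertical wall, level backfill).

K_p = (1 + sin φ)/(1 − sin φ) = tan²(45° + 24.1°/2) = 2.380.

2.38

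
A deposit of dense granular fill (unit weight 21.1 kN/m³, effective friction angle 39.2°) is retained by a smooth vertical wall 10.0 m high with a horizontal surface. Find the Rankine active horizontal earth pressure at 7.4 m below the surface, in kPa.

K_a = (1 − sin φ)/(1 + sin φ) = 0.2255.
σ_h = K_a γ z = 0.2255 × 21.1 × 7.4 = 35.20 kPa.

35.2 kPa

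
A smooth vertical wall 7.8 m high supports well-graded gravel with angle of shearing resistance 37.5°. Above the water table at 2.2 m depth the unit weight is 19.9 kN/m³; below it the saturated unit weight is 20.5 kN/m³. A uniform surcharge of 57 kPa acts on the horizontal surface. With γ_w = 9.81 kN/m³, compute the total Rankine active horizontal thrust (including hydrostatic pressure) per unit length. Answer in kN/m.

K_a = tan²(45° − φ/2) = 0.2432.
γ' = 20.5 − 9.81 = 10.69 kN/m³. h₂ = H − d_w = 5.6 m.
σ'_h: at surface K_a·q = 13.86; at WT K_a(q+γd_w) = 24.51; at base K_a(q+γd_w+γ'h₂) = 39.07 kPa.
P₁ = ½(13.86+24.51)×2.2 = 42.21; P₂ = ½(24.51+39.07)×5.6 = 178.0; P_w = ½γ_w h₂² = 153.8.
Total = 42.21+178.0+153.8 = 374.0 kN/m.

374 kN/m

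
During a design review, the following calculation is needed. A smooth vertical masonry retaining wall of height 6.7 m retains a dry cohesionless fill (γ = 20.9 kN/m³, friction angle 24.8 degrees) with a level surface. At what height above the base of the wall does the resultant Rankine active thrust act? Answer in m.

2.23 m

K_a = 0.4090.
The pressure distribution is triangular, so the resultant acts at H/3 above the base = 6.7/3 = 2.233 m.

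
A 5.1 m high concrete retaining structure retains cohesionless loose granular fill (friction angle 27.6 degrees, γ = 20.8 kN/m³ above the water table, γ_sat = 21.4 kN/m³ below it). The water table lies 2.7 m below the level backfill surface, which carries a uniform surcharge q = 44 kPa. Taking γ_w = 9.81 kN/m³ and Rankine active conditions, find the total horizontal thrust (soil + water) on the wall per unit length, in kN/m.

200 kN/m

K_a = tan²(45° − φ/2) = 0.3668.
γ' = 21.4 − 9.81 = 11.59 kN/m³. h₂ = H − d_w = 2.4 m.
σ'_h: at surface K_a·q = 16.14; at WT K_a(q+γd_w) = 36.74; at base K_a(q+γd_w+γ'h₂) = 46.94 kPa.
P₁ = ½(16.14+36.74)×2.7 = 71.38; P₂ = ½(36.74+46.94)×2.4 = 100.4; P_w = ½γ_w h₂² = 28.25.
Total = 71.38+100.4+28.25 = 200.0 kN/m.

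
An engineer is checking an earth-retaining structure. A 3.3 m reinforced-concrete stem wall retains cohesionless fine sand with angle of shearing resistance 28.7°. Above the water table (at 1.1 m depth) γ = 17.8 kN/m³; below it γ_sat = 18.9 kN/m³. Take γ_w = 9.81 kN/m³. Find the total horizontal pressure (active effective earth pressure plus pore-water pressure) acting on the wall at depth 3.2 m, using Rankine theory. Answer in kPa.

34.2 kPa

K_a = (1 − sin φ)/(1 + sin φ) = 0.3511.
γ' = 18.9 − 9.81 = 9.090 kN/m³.
Effective vertical stress at 3.2 m: σ'_v = 17.8×1.1 + 9.090×2.10 = 38.67 kPa.
σ'_h = K_a σ'_v = 0.3511 × 38.67 = 13.58 kPa; u = γ_w × 2.10 = 20.60 kPa.
Total σ_h = 13.58 + 20.60 = 34.18 kPa.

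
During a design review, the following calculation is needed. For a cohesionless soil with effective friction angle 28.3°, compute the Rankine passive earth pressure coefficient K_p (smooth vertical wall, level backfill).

2.80

K_p = (1 + sin φ)/(1 − sin φ) = tan²(45° + 28.3°/2) = 2.803.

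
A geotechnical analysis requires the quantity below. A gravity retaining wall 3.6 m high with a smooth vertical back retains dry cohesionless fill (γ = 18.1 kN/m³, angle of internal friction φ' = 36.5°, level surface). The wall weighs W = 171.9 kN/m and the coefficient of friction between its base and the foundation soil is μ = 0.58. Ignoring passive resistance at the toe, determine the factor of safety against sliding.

3.35

K_a = tan²(45° − 36.5°/2) = 0.2541.
P_a = ½K_aγH² = 0.5×0.2541×18.1×3.6² = 29.80 kN/m, acting at H/3 = 1.200 m above the base.
FS_sliding = μW / P_a = 0.58×171.9 / 29.80 = 3.346.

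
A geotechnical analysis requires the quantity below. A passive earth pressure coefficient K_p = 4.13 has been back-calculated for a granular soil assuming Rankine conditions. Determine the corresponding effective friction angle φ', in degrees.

37.6°

K_p = (1+sin φ)/(1−sin φ) ⇒ sin φ = (K_p − 1)/(K_p + 1) = 0.6101.
φ = arcsin(0.6101) = 37.60°.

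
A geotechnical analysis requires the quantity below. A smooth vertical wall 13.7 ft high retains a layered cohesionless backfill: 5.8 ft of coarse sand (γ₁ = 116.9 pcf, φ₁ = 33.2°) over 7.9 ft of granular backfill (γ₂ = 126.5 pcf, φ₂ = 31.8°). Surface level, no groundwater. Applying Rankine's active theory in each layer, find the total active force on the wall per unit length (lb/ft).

3460 lb/ft

K_a1 = tan²(45°−33.2°/2) = 0.2924; K_a2 = tan²(45°−31.8°/2) = 0.3098.
Layer 1: σ at base = K_a1 γ₁ h₁ = 198.2 psf; P₁ = ½×198.2×5.8 = 574.8.
Layer 2: σ_v at top = γ₁h₁ = 678.0; σ_h top = K_a2×678.0 = 210.0; σ_h base = K_a2×(678.0+126.5×7.9) = 519.6.
P₂ = ½(210.0+519.6)×7.9 = 2882. Total P_a = 574.8+2882 = 3457 lb/ft.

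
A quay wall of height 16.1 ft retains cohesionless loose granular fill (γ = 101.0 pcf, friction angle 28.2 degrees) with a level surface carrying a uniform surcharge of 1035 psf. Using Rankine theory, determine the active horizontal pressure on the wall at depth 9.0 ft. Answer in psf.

K_a = (1 − sin φ)/(1 + sin φ) = 0.3582.
σ_v = γz + q = 101.0 × 9.0 + 1035 = 1944 psf.
σ_h = K_a σ_v = 0.3582 × 1944 = 696.3 psf.

696 psf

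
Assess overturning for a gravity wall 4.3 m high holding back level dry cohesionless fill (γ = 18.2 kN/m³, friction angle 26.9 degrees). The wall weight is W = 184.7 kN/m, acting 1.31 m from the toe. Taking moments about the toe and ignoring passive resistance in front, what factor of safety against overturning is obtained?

K_a = tan²(45° − 26.9°/2) = 0.3770.
P_a = ½K_aγH² = 0.5×0.3770×18.2×4.3² = 63.43 kN/m, acting at H/3 = 1.433 m above the base.
Overturning moment M_o = P_a × H/3 = 63.43 × 1.433 = 90.92.
Resisting moment M_r = W × 1.31 = 184.7 × 1.31 = 242.0.
FS_overturning = M_r/M_o = 242.0/90.92 = 2.661.

2.66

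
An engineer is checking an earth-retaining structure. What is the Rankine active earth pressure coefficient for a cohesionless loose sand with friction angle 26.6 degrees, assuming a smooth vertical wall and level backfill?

K_a = tan²(45° − φ/2) = tan²(31.70°) = 0.3814.

0.381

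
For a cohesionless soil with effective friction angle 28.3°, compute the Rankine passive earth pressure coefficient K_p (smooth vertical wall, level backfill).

2.80

K_p = (1 + sin φ)/(1 − sin φ) = tan²(45° + 28.3°/2) = 2.803.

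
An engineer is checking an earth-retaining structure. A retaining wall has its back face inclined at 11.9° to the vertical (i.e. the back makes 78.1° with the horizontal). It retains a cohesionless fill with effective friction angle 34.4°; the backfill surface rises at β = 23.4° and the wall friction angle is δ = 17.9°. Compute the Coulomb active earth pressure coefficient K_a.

0.509

K_a = sin²(α+φ) / [sin²α · sin(α−δ) · (1 + √{sin(φ+δ)sin(φ−β) / (sin(α−δ)sin(α+β))})²].
With α = 78.1°, φ = 34.4°, δ = 17.9°, β = 23.4°: K_a = 0.5085.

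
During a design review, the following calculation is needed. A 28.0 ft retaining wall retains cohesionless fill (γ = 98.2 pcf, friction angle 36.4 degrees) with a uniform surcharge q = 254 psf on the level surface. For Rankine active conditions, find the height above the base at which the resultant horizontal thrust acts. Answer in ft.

K_a = 0.2552.
Triangular part P₁ = ½K_aγH² = 9822 at H/3 = 9.333 ft; rectangular part P₂ = K_a q H = 1815 at H/2 = 14.00 ft.
ȳ = (P₁·9.333 + P₂·14.00)/(P₁+P₂) = 10.06 ft.

10.1 ft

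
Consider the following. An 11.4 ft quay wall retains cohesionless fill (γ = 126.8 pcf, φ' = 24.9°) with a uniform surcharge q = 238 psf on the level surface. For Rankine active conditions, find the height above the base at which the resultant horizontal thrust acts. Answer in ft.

4.27 ft

K_a = 0.4074.
Triangular part P₁ = ½K_aγH² = 3357 at H/3 = 3.800 ft; rectangular part P₂ = K_a q H = 1105 at H/2 = 5.700 ft.
ȳ = (P₁·3.800 + P₂·5.700)/(P₁+P₂) = 4.271 ft.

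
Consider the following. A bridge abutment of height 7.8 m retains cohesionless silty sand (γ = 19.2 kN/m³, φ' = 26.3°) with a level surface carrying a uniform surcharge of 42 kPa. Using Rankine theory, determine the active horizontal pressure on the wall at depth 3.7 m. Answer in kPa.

43.6 kPa

K_a = (1 − sin φ)/(1 + sin φ) = 0.3859.
σ_v = γz + q = 19.2 × 3.7 + 42 = 113.0 kPa.
σ_h = K_a σ_v = 0.3859 × 113.0 = 43.63 kPa.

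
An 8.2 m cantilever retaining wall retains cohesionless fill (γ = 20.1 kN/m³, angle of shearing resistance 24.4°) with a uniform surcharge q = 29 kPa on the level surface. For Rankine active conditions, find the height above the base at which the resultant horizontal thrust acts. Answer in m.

3.09 m

K_a = 0.4153.
Triangular part P₁ = ½K_aγH² = 280.7 at H/3 = 2.733 m; rectangular part P₂ = K_a q H = 98.76 at H/2 = 4.100 m.
ȳ = (P₁·2.733 + P₂·4.100)/(P₁+P₂) = 3.089 m.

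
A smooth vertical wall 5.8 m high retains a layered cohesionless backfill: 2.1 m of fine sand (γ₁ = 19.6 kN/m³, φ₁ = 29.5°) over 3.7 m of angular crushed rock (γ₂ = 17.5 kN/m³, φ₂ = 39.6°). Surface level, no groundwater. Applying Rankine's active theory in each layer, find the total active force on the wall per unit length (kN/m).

74.9 kN/m

K_a1 = tan²(45°−29.5°/2) = 0.3401; K_a2 = tan²(45°−39.6°/2) = 0.2214.
Layer 1: σ at base = K_a1 γ₁ h₁ = 14.00 kPa; P₁ = ½×14.00×2.1 = 14.70.
Layer 2: σ_v at top = γ₁h₁ = 41.16; σ_h top = K_a2×41.16 = 9.114; σ_h base = K_a2×(41.16+17.5×3.7) = 23.45.
P₂ = ½(9.114+23.45)×3.7 = 60.25. Total P_a = 14.70+60.25 = 74.95 kN/m.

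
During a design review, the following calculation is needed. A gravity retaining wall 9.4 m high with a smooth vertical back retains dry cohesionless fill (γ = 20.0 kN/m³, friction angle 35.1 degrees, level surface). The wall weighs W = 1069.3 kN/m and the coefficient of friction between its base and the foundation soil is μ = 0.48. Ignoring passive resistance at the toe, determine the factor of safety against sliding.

K_a = tan²(45° − 35.1°/2) = 0.2698.
P_a = ½K_aγH² = 0.5×0.2698×20.0×9.4² = 238.4 kN/m, acting at H/3 = 3.133 m above the base.
FS_sliding = μW / P_a = 0.48×1069.3 / 238.4 = 2.153.

2.15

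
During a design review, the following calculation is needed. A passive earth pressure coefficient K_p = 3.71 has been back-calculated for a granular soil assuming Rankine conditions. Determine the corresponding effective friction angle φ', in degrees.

K_p = (1+sin φ)/(1−sin φ) ⇒ sin φ = (K_p − 1)/(K_p + 1) = 0.5754.
φ = arcsin(0.5754) = 35.13°.

35.1°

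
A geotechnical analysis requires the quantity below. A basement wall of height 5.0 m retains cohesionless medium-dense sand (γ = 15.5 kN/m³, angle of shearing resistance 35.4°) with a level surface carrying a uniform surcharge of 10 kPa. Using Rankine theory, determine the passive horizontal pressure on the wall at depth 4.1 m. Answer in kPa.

K_p = (1 + sin φ)/(1 − sin φ) = 3.754.
σ_v = γz + q = 15.5 × 4.1 + 10 = 73.55 kPa.
σ_h = K_p σ_v = 3.754 × 73.55 = 276.1 kPa.

276 kPa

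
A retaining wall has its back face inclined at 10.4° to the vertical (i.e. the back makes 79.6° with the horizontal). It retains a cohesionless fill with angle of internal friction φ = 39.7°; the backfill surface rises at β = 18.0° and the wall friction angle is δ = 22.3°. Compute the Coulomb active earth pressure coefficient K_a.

0.354

K_a = sin²(α+φ) / [sin²α · sin(α−δ) · (1 + √{sin(φ+δ)sin(φ−β) / (sin(α−δ)sin(α+β))})²].
With α = 79.6°, φ = 39.7°, δ = 22.3°, β = 18.0°: K_a = 0.3535.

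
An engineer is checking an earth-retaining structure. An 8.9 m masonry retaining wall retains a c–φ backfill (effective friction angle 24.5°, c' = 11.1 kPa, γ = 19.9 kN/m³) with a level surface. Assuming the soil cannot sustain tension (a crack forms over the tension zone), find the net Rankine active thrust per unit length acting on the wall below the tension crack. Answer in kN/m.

211 kN/m

K_a = 0.4137; √K_a = 0.6432.
Tension-crack depth z_c = 2c/(γ√K_a) = 2×11.1/(19.9×0.6432) = 1.734 m.
σ_a at base = K_a γ H − 2c√K_a = 0.4137×19.9×8.9 − 2×11.1×0.6432 = 59.00 kPa.
P_a = ½ × 59.00 × (H − z_c) = 0.5×59.00×7.166 = 211.4 kN/m.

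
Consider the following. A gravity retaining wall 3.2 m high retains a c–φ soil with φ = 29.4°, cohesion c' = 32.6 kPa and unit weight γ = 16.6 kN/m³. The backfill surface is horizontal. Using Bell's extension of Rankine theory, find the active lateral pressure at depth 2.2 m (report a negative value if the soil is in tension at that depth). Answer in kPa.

K_a = (1 − sin φ)/(1 + sin φ) = 0.3415.
σ_a = K_a γ z − 2c√K_a = 0.3415×16.6×2.2 − 2×32.6×0.5844 = -25.63 kPa.

-25.6 kPa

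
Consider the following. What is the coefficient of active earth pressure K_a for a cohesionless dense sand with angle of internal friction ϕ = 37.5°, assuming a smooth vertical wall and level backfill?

0.243

K_a = tan²(45° − φ/2) = tan²(26.25°) = 0.2432.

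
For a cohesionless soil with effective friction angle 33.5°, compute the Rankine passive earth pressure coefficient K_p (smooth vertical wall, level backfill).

3.46

K_p = (1 + sin φ)/(1 − sin φ) = tan²(45° + 33.5°/2) = 3.464.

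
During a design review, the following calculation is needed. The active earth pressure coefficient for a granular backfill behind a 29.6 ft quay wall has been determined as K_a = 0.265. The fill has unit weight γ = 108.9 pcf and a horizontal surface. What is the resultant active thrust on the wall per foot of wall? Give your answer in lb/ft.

P = ½ K_a γ H² = 0.5 × 0.265 × 108.9 × 29.6² = 12640 lb/ft.

12600 lb/ft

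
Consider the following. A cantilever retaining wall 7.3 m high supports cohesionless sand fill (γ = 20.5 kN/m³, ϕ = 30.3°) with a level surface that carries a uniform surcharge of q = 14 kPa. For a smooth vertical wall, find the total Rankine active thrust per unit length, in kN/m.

214 kN/m

K_a = tan²(45° − φ/2) = 0.3293.
Soil triangle: ½ K_a γ H² = 0.5×0.3293×20.5×7.3² = 179.9 kN/m.
Surcharge rectangle: K_a q H = 0.3293×14×7.3 = 33.66 kN/m.
Total = 179.9 + 33.66 = 213.5 kN/m.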